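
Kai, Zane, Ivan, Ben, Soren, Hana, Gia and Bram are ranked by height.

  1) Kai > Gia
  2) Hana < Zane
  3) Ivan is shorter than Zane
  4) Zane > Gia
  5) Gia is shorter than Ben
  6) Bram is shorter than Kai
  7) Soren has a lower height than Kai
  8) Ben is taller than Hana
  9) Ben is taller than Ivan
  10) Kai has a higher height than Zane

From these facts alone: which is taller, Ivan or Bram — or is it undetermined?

undetermined

Following every chain through Ivan: above Ivan we get Zane, Kai, Ben.
Bram is not reached, and no chain runs the other way from Bram to Ivan.
So the given relations leave the order of Ivan and Bram undetermined.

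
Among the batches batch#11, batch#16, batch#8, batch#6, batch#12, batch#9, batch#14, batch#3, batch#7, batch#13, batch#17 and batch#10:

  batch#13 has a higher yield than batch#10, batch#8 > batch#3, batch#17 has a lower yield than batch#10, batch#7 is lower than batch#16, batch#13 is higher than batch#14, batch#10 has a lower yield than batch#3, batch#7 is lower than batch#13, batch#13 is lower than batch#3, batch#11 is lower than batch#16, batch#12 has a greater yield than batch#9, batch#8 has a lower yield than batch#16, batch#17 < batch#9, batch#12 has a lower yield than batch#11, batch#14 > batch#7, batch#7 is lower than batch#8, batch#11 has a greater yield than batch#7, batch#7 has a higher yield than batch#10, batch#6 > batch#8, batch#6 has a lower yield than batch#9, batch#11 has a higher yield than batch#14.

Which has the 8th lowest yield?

The consecutive relations fix a unique order: batch#17 < batch#10 < batch#7 < batch#14 < batch#13 < batch#3 < batch#8 < batch#6 < batch#9 < batch#12 < batch#11 < batch#16.
The 8th smallest is batch#6.

batch#6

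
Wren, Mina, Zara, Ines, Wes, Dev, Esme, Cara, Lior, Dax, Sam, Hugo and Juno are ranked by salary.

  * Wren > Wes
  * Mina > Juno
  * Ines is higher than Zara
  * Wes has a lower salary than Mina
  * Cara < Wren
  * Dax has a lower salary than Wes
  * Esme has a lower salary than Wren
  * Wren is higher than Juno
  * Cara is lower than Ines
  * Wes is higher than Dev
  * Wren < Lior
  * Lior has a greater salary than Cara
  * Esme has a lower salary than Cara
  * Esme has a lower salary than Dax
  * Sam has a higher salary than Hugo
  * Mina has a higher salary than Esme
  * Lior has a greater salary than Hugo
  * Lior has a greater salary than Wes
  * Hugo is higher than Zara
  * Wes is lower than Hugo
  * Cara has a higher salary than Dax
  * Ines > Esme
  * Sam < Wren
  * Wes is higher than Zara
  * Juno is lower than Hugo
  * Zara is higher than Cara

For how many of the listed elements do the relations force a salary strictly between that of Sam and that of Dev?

2

The relations place Dev below Sam. An element lies strictly between them when it is forced above Dev and also forced below Sam.
Above Dev: {Wes, Hugo, Mina, Wren, Lior}. Below Sam: {Esme, Dax, Cara, Zara, Juno, Wes, Hugo}.
Intersection: {Wes, Hugo} — 2.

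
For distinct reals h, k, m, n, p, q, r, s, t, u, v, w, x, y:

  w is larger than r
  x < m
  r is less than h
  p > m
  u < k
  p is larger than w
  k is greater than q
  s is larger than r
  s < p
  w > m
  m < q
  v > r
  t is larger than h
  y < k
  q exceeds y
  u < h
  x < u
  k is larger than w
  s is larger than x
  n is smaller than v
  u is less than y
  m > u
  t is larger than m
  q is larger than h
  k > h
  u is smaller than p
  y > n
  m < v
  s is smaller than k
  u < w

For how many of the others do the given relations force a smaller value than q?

Directly below q: y, h, m.
One step further: x, u, n, r (7 so far).
Nothing else is reachable below q; 7 in all.

7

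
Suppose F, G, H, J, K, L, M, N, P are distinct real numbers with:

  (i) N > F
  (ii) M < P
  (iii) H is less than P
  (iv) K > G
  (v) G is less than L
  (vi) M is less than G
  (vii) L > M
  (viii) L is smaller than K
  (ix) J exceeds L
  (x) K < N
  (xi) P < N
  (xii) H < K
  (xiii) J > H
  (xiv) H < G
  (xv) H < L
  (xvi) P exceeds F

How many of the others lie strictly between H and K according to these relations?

The relations place H below K. An element lies strictly between them when it is forced above H and also forced below K.
Above H: {G, L, J, P, N}. Below K: {M, G, L}.
Intersection: {G, L} — 2.

2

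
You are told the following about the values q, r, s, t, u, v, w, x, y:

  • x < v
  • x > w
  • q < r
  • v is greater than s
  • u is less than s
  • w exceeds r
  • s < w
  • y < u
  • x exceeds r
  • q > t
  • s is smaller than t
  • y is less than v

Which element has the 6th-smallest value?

r

Chaining the given pairs: y < u < s < t < q < r < w < x < v.
Counting 6 from the smallest end gives r.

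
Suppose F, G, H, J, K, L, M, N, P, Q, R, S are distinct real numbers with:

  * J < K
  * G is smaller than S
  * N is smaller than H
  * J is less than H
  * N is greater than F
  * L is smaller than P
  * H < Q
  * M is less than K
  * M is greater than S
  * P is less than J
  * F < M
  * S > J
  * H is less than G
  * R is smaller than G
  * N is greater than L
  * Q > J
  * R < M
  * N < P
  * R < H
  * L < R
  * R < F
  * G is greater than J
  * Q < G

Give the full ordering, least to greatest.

L < R < F < N < P < J < H < Q < G < S < M < K

The consecutive links are each given: L < R; R < F; F < N; N < P; P < J; J < H; H < Q; Q < G; G < S; S < M; M < K.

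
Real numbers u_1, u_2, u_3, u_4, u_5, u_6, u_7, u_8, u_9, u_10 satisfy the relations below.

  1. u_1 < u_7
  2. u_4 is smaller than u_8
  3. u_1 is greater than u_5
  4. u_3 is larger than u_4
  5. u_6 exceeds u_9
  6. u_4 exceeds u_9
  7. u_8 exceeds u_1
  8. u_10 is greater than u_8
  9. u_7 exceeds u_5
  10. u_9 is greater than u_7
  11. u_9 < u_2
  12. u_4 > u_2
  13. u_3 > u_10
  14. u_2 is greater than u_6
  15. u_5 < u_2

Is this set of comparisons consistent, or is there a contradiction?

consistent

The single ordering u_5 < u_1 < u_7 < u_9 < u_6 < u_2 < u_4 < u_8 < u_10 < u_3 satisfies every listed relation, so no contradiction arises.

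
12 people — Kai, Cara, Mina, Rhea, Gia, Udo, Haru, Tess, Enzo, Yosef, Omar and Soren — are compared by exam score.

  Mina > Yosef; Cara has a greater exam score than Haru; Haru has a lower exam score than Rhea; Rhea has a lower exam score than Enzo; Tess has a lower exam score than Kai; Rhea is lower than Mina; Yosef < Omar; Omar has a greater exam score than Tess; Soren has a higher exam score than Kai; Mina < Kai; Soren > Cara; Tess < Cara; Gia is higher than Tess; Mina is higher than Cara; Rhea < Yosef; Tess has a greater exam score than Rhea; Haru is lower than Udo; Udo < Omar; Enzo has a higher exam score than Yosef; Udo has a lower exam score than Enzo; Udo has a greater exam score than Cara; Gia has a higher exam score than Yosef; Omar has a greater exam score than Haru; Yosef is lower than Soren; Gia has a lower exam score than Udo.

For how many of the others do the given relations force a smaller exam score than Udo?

From Udo the given relations immediately reach Haru, Cara, Gia.
From those, Tess, Yosef — 5 in total.
From those, Rhea — 6 in total.
Nothing else is reachable below Udo; 6 in all.

6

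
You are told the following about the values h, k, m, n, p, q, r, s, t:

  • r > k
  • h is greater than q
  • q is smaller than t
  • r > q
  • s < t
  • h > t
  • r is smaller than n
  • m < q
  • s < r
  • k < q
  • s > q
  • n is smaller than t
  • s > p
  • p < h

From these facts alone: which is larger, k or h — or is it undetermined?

h

k < q and q < s give k < s.
Then s < r extends the chain to r.
Then r < n extends the chain to n.
With n < t: k < q < s < r < n < t.
Then t < h extends the chain to h.
So h is larger.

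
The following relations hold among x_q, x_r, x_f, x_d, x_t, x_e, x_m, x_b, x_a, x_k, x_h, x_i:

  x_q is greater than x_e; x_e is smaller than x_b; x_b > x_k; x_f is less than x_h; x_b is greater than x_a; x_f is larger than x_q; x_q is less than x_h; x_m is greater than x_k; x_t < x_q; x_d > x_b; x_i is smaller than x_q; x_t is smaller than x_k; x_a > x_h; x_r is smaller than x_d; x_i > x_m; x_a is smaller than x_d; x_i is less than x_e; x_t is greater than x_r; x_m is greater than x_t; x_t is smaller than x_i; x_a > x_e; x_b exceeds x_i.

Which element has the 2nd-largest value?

Chaining the given pairs: x_r < x_t < x_k < x_m < x_i < x_e < x_q < x_f < x_h < x_a < x_b < x_d.
Counting 2 from the largest end gives x_b.

x_b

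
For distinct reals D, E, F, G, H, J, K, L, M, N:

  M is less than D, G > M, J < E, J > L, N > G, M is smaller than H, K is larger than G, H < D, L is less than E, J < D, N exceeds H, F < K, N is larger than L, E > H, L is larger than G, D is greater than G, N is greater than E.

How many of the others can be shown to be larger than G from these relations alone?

6

The elements the relations force above G are L, J, E, N, D, K — no chain reaches any other.
That is 6.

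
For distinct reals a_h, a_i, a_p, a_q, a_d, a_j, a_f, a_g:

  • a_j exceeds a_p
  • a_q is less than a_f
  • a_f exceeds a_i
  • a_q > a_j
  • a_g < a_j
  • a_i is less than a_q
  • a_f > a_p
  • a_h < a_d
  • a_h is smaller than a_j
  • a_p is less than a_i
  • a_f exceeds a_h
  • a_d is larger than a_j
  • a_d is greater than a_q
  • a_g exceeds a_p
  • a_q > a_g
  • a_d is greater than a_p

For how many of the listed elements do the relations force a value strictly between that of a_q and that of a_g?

1

Chaining upward from a_g reaches: a_j, a_f, a_d.
Chaining downward from a_q reaches: a_p, a_i, a_h, a_j.
Strictly between a_g and a_q are those in both lists: a_j — 1 element.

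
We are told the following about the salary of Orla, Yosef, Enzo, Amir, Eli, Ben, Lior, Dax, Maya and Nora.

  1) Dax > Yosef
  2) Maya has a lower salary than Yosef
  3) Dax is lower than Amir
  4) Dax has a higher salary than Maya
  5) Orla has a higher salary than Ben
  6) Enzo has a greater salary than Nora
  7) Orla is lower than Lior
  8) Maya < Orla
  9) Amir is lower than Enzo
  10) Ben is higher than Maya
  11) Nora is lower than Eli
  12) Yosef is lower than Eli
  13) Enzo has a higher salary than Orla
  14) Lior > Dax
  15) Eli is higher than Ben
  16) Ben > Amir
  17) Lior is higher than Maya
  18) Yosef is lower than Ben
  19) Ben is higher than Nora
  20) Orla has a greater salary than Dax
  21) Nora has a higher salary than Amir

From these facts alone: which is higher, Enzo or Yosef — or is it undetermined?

Enzo

Yosef < Dax and Dax < Amir give Yosef < Amir.
Then Amir < Nora extends the chain to Nora.
With Nora < Ben: Yosef < Dax < Amir < Nora < Ben.
Then Ben < Orla extends the chain to Orla.
With Orla < Enzo: Yosef < Dax < Amir < Nora < Ben < Orla < Enzo.
So Enzo is higher.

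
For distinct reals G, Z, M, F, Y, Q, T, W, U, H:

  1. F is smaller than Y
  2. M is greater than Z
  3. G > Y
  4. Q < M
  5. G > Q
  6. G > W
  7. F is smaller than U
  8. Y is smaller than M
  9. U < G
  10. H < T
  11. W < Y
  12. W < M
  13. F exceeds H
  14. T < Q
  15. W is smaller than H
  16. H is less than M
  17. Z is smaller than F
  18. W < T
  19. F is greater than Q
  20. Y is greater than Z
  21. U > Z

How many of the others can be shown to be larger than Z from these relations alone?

5

From Z the given relations immediately reach F, Y, M, U.
From those, G — 5 in total.
Nothing else is reachable above Z; 5 in all.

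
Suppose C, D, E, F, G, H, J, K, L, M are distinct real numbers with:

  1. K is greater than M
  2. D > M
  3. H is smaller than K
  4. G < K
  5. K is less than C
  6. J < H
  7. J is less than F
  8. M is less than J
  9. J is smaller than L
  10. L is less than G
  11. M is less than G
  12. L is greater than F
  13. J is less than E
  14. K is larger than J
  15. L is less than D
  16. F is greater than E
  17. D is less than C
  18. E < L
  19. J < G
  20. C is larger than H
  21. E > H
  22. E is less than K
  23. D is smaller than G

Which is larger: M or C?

The relevant relations are M < J; J < H; H < E; E < F; F < L; L < D; D < G; G < K; K < C.
Together: M < J < H < E < F < L < D < G < K < C.
So M < C; C is the larger of the two.

C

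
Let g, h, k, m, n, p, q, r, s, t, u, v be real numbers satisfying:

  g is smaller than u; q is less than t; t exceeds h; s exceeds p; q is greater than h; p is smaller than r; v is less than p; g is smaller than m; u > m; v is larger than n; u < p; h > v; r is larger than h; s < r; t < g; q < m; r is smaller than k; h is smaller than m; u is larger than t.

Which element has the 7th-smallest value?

Piecing the relations together gives one ordering: n < v < h < q < t < g < m < u < p < s < r < k.
Counting 7 from the smallest end gives m.

m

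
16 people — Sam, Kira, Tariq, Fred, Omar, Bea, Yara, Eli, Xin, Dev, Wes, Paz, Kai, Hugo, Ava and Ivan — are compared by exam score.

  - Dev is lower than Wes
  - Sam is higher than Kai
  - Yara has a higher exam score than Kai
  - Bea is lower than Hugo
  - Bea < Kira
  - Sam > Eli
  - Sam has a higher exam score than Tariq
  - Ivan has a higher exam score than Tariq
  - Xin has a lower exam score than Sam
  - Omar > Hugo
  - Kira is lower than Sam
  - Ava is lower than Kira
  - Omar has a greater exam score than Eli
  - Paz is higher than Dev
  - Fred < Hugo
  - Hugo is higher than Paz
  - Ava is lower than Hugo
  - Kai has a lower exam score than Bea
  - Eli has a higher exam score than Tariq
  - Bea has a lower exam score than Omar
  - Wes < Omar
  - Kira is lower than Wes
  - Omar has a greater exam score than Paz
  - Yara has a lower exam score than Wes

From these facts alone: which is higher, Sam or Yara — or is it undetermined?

undetermined

Following every chain through Yara: above Yara we get Wes, Omar; below Yara we get Kai.
Sam is not reached, and no chain runs the other way from Sam to Yara.
So the given relations leave the order of Yara and Sam undetermined.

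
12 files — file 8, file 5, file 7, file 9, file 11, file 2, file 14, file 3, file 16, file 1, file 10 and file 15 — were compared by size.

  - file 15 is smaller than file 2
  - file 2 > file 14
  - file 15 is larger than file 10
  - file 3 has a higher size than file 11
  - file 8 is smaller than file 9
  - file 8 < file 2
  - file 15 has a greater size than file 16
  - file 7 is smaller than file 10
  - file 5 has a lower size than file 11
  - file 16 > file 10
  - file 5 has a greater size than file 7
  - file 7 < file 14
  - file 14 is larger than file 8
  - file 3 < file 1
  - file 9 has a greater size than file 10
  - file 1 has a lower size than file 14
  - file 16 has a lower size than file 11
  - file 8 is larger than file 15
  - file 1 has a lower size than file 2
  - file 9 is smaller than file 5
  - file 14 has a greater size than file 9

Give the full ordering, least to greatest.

file 7 < file 10 < file 16 < file 15 < file 8 < file 9 < file 5 < file 11 < file 3 < file 1 < file 14 < file 2

Nothing is placed below file 7, so it is least; from there file 7 < file 10; file 10 < file 16; file 16 < file 15; file 15 < file 8; file 8 < file 9; file 9 < file 5; file 5 < file 11; file 11 < file 3; file 3 < file 1; file 1 < file 14; file 14 < file 2, each given directly.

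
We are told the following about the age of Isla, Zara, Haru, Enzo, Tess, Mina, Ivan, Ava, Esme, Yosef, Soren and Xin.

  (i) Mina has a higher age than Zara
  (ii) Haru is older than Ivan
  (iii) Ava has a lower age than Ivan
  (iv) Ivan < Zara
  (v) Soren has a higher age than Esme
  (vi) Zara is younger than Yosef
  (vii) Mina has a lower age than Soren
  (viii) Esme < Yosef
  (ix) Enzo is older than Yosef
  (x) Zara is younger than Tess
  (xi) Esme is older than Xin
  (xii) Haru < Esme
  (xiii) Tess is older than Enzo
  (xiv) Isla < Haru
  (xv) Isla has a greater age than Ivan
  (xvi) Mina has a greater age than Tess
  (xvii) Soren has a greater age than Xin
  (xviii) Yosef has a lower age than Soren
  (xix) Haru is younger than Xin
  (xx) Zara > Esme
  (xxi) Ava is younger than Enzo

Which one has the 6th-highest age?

Chaining the given pairs: Ava < Ivan < Isla < Haru < Xin < Esme < Zara < Yosef < Enzo < Tess < Mina < Soren.
Counting 6 from the largest end gives Zara.

Zara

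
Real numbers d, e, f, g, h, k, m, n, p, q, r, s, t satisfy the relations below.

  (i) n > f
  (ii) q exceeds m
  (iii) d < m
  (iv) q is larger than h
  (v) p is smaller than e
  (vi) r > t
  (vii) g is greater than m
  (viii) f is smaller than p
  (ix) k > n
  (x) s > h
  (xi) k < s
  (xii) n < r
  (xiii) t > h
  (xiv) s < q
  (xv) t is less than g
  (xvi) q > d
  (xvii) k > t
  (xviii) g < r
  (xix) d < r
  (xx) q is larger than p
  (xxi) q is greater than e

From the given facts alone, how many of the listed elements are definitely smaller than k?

4

From k the given relations immediately reach t, n.
From those, h, f — 4 in total.
Nothing else is reachable below k; 4 in all.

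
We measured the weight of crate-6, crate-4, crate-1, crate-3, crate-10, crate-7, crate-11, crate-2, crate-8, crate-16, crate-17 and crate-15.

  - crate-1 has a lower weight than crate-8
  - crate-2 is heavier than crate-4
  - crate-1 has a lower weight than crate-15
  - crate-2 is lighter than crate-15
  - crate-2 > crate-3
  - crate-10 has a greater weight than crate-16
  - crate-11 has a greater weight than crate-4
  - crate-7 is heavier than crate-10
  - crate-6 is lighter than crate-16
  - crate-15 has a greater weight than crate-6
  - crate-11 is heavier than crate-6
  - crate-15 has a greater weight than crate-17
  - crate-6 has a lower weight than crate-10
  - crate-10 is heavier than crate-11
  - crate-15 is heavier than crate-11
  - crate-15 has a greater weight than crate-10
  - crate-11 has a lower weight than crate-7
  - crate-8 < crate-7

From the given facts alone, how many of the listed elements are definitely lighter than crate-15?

9

Directly below crate-15: crate-6, crate-11, crate-17, crate-10, crate-1, crate-2.
One step further: crate-16, crate-4, crate-3 (9 so far).
Nothing else is reachable below crate-15; 9 in all.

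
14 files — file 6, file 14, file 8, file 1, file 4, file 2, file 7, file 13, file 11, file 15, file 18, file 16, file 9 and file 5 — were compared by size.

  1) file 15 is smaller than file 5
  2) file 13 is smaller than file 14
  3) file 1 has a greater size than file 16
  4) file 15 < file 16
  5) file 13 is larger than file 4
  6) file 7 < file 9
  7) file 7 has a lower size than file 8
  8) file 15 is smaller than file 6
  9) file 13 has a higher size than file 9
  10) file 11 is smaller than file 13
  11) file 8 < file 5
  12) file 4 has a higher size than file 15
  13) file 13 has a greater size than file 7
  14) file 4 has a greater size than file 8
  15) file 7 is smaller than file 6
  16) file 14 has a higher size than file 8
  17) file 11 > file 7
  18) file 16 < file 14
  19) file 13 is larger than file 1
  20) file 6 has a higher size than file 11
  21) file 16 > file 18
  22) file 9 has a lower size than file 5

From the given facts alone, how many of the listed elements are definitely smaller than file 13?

Directly below file 13: file 7, file 9, file 11, file 1, file 4.
One step further: file 15, file 8, file 16 (8 so far).
One step further: file 18 (9 so far).
No other element is forced below file 13 by the given relations, so the count is 9.

9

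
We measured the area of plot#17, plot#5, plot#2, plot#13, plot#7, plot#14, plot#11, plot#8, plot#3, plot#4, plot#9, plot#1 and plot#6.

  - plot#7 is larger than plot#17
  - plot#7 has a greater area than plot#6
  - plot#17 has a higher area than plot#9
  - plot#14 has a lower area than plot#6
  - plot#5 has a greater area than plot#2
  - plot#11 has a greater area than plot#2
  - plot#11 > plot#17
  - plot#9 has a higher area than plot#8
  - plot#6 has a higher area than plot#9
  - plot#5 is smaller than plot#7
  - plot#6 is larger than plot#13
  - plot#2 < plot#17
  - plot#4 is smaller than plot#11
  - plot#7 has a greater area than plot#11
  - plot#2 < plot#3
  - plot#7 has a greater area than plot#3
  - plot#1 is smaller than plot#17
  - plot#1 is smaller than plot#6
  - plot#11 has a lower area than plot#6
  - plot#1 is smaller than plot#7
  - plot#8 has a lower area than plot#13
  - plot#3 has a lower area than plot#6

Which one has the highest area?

plot#7

Chaining downward from plot#7: directly below it, plot#5, plot#3, plot#1, plot#17, plot#11, plot#6; then plot#2, plot#4, plot#14, plot#9, plot#13; then plot#8.
That covers every other element, and nothing is given above plot#7, so plot#7 is the highest area.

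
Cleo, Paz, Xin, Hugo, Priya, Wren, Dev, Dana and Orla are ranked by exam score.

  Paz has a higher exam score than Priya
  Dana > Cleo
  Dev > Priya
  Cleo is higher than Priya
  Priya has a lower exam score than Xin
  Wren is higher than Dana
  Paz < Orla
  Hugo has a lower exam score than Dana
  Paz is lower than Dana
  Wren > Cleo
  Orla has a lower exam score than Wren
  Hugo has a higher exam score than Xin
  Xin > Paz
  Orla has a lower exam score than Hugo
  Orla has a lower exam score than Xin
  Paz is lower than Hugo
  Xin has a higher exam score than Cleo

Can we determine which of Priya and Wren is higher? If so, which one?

Following the relations from Priya: Priya < Cleo < Xin < Hugo < Dana < Wren.
So Wren is higher.

Wren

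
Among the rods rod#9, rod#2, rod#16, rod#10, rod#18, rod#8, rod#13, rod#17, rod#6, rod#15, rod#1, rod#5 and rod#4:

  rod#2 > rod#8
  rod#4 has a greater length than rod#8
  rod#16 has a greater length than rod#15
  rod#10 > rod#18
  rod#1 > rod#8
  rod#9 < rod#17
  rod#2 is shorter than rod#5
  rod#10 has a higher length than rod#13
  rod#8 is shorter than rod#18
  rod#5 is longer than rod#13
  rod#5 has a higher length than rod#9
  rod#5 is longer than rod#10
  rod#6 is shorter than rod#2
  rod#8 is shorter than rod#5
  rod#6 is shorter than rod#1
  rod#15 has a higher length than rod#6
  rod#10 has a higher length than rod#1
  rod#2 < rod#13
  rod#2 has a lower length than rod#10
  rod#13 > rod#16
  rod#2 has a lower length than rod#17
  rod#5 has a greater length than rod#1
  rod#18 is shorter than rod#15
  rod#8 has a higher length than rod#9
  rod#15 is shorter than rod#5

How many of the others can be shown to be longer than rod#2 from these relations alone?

Directly above rod#2: rod#13, rod#17, rod#10, rod#5.
Nothing else is reachable above rod#2; 4 in all.

4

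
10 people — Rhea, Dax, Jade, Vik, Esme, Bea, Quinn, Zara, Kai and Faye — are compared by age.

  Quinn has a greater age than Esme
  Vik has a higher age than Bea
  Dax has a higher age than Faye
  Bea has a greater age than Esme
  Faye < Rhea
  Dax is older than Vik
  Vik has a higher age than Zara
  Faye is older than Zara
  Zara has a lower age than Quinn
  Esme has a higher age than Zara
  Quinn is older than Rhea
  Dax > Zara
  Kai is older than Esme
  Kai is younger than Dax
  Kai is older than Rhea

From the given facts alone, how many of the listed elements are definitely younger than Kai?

4

Directly below Kai: Esme, Rhea.
One step further: Zara, Faye (4 so far).
Nothing else is reachable below Kai; 4 in all.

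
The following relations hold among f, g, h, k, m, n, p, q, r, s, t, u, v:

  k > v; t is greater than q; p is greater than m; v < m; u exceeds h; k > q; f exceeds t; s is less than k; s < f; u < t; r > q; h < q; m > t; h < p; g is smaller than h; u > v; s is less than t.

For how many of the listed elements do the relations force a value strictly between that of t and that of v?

1

Chaining upward from v reaches: k, u, m, f, p.
Chaining downward from t reaches: g, h, q, s, u.
Strictly between v and t are those in both lists: u — 1 element.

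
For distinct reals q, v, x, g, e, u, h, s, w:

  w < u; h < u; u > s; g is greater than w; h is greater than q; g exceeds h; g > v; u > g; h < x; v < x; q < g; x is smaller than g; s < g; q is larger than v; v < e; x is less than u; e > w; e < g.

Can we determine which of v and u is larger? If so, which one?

v < q and q < h give v < h.
Then h < x extends the chain to x.
With x < g: v < q < h < x < g.
Then g < u extends the chain to u.
So u is larger.

u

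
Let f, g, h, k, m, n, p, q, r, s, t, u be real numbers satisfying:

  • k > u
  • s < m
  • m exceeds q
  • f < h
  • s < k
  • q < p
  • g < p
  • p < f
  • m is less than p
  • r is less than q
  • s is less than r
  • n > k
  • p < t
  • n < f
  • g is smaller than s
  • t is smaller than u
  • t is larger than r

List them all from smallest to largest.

Nothing is placed below g, so it is least; from there g < s; s < r; r < q; q < m; m < p; p < t; t < u; u < k; k < n; n < f; f < h, each given directly.

g < s < r < q < m < p < t < u < k < n < f < h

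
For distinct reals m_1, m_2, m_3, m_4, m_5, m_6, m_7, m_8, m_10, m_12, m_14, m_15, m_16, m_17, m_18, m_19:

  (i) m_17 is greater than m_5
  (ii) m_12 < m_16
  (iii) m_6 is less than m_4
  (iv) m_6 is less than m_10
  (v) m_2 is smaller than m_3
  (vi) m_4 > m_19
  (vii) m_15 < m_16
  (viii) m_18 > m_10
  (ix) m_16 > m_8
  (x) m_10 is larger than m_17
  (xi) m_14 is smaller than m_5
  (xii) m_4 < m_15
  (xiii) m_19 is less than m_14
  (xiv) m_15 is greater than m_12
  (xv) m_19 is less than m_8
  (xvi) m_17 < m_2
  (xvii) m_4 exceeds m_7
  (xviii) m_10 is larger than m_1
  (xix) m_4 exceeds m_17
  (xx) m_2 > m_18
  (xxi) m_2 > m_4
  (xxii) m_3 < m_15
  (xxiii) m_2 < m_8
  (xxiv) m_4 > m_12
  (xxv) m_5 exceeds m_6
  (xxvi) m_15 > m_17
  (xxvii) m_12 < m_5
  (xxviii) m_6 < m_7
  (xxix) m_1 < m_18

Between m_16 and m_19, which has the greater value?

m_19 < m_14 and m_14 < m_5 give m_19 < m_5.
Then m_5 < m_17 extends the chain to m_17.
Then m_17 < m_10 extends the chain to m_10.
With m_10 < m_18: m_19 < m_14 < m_5 < m_17 < m_10 < m_18.
Then m_18 < m_2 extends the chain to m_2.
Then m_2 < m_3 extends the chain to m_3.
With m_3 < m_15: m_19 < m_14 < m_5 < m_17 < m_10 < m_18 < m_2 < m_3 < m_15.
Then m_15 < m_16 extends the chain to m_16.
So m_19 < m_16; m_16 is the larger of the two.

m_16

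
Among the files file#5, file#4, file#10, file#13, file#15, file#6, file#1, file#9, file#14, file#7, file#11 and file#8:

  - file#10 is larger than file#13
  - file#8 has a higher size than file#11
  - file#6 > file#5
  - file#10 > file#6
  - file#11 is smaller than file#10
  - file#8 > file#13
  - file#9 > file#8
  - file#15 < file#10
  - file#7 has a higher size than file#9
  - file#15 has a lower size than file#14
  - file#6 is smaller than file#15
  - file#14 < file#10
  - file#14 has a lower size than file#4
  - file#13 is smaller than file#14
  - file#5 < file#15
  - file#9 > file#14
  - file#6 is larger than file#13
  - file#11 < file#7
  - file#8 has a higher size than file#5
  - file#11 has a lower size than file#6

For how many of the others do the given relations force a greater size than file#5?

The elements the relations force above file#5 are file#6, file#15, file#8, file#14, file#9, file#7, file#10, file#4 — no chain reaches any other.
That is 8.

8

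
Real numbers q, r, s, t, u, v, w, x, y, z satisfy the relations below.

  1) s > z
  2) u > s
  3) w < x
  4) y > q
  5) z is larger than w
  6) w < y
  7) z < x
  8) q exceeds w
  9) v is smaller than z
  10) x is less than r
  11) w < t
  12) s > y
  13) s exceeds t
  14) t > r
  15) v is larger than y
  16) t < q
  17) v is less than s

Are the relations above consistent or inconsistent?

We have t < q stated directly, yet also q < y < v < z < x < r < t by chaining the others — so q < t. Contradiction.

inconsistent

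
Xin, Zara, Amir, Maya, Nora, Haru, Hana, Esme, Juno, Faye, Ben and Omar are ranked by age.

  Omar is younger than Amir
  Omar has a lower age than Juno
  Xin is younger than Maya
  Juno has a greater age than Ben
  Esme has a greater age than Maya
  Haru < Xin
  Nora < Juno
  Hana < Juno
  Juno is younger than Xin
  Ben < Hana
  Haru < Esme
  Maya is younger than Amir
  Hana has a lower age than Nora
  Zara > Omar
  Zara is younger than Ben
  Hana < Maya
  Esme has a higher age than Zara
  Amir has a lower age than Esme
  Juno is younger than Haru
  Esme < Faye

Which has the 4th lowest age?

Hana

Piecing the relations together gives one ordering: Omar < Zara < Ben < Hana < Nora < Juno < Haru < Xin < Maya < Amir < Esme < Faye.
Counting 4 from the smallest end gives Hana.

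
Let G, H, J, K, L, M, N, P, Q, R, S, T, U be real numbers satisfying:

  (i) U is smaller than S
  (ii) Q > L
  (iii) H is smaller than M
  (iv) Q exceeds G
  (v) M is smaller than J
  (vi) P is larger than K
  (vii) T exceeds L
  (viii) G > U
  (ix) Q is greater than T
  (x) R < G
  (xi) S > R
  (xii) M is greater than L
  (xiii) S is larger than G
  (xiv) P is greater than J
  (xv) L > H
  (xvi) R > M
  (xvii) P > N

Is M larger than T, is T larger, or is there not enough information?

Following every chain through M: above M we get R, J, P, G, Q, S; below M we get H, L.
T is not reached, and no chain runs the other way from T to M.
So the given relations leave the order of M and T undetermined.

undetermined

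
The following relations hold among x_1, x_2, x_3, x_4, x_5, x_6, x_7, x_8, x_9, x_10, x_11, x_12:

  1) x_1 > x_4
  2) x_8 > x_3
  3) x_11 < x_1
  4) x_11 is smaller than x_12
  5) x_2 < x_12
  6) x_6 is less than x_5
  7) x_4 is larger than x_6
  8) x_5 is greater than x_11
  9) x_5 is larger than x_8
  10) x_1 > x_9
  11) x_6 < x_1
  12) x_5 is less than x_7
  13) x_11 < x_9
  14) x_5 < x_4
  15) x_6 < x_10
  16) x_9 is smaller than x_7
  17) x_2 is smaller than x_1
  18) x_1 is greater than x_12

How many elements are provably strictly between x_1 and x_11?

Chaining upward from x_11 reaches: x_9, x_5, x_7, x_4, x_12.
Chaining downward from x_1 reaches: x_3, x_6, x_8, x_9, x_5, x_4, x_2, x_12.
Strictly between x_11 and x_1 are those in both lists: x_9, x_5, x_4, x_12 — 4 elements.

4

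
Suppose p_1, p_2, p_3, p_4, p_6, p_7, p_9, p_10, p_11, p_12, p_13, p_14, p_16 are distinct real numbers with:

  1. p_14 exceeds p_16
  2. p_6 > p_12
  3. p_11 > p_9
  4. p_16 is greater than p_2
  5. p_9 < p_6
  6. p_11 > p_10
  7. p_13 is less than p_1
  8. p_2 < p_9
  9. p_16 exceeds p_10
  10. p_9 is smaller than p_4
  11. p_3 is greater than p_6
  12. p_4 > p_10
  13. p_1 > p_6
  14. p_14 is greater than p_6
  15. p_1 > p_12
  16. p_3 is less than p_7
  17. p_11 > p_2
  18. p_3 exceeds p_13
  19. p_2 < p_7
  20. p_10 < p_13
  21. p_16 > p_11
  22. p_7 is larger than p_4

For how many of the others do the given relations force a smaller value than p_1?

6

The elements the relations force below p_1 are p_10, p_12, p_2, p_9, p_13, p_6 — no chain reaches any other.
That is 6.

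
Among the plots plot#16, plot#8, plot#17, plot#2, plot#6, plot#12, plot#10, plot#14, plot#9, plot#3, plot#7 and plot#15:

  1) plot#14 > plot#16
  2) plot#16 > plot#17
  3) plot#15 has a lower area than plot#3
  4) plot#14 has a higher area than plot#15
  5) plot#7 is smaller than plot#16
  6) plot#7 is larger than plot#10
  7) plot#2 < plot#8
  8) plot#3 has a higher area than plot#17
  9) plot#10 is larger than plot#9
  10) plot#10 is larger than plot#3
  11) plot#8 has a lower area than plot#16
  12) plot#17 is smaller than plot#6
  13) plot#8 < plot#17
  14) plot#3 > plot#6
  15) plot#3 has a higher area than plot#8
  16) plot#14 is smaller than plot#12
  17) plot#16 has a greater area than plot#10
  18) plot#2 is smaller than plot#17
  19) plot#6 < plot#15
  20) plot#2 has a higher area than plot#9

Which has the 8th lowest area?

Piecing the relations together gives one ordering: plot#9 < plot#2 < plot#8 < plot#17 < plot#6 < plot#15 < plot#3 < plot#10 < plot#7 < plot#16 < plot#14 < plot#12.
The 8th smallest is plot#10.

plot#10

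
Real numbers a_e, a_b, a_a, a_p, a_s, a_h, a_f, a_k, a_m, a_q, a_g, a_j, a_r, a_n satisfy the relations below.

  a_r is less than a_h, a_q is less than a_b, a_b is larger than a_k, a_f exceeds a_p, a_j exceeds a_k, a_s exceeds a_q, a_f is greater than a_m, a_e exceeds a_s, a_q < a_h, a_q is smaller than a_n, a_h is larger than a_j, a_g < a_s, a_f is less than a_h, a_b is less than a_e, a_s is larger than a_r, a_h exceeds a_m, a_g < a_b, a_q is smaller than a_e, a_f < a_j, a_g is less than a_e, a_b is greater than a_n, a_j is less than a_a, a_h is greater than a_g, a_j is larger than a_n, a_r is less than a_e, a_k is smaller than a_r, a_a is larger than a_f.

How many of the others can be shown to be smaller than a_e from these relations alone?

The elements the relations force below a_e are a_k, a_q, a_r, a_n, a_g, a_b, a_s — no chain reaches any other.
That is 7.

7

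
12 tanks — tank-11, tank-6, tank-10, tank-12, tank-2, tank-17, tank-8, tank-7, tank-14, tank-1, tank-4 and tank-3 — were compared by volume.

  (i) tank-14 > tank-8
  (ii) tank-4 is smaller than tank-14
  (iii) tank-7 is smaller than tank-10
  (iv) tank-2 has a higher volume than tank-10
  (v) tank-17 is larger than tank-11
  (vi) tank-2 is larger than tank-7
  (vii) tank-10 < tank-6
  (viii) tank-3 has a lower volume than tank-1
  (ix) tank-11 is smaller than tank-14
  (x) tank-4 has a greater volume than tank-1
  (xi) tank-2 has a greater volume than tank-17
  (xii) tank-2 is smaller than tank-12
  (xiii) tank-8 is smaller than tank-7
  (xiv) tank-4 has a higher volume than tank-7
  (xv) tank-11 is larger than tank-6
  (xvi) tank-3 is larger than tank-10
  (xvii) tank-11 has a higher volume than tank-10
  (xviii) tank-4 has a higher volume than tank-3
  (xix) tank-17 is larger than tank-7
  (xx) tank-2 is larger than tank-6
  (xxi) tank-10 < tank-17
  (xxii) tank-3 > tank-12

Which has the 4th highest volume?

tank-3

Chaining the given pairs: tank-8 < tank-7 < tank-10 < tank-6 < tank-11 < tank-17 < tank-2 < tank-12 < tank-3 < tank-1 < tank-4 < tank-14.
The 4th largest is tank-3.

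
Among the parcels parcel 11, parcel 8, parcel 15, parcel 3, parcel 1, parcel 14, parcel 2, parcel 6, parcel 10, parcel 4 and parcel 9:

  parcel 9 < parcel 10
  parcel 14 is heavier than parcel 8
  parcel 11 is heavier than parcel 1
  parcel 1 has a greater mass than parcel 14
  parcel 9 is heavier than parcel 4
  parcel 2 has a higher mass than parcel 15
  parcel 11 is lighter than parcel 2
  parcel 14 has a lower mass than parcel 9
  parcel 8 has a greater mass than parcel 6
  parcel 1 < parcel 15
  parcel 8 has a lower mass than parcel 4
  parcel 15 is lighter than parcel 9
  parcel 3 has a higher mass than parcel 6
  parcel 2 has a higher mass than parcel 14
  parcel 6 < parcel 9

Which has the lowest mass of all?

parcel 6

parcel 8 is not least since parcel 6 < parcel 8; parcel 3 is not least since parcel 6 < parcel 3; parcel 14 is not least since parcel 8 < parcel 14; parcel 4 is not least since parcel 8 < parcel 4; parcel 1 is not least since parcel 14 < parcel 1; parcel 11 is not least since parcel 1 < parcel 11; parcel 15 is not least since parcel 1 < parcel 15; parcel 2 is not least since parcel 14 < parcel 2; parcel 9 is not least since parcel 4 < parcel 9; parcel 10 is not least since parcel 9 < parcel 10.
Only parcel 6 has nothing below it, so parcel 6 is the lowest mass.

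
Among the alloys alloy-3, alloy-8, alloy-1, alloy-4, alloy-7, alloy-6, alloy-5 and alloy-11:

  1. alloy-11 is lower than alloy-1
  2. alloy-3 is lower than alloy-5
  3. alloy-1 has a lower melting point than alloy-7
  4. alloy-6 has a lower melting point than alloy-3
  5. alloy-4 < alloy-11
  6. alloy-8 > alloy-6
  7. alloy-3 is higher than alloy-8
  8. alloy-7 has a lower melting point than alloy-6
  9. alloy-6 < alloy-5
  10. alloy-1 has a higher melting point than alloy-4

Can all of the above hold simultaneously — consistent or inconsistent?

consistent

Every relation is compatible with alloy-4 < alloy-11 < alloy-1 < alloy-7 < alloy-6 < alloy-8 < alloy-3 < alloy-5; the set is consistent.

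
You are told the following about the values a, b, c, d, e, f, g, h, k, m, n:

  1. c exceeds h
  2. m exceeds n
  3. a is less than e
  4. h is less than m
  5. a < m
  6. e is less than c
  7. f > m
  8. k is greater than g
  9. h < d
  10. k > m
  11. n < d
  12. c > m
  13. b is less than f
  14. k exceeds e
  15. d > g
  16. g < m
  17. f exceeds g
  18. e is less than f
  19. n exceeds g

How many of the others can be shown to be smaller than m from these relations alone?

4

Directly below m: a, g, n, h.
Nothing else is reachable below m; 4 in all.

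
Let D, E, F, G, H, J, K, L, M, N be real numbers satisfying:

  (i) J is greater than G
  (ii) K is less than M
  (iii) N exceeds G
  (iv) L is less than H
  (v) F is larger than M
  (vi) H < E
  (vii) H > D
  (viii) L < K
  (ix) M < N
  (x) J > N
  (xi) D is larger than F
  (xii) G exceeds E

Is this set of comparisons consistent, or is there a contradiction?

consistent

Every relation is compatible with L < K < M < F < D < H < E < G < N < J; the set is consistent.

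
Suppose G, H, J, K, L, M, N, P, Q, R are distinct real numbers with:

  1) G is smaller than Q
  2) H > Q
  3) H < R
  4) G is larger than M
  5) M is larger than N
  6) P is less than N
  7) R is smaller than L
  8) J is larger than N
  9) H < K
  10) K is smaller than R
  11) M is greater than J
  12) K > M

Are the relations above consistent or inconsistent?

consistent

Every relation is compatible with P < N < J < M < G < Q < H < K < R < L; the set is consistent.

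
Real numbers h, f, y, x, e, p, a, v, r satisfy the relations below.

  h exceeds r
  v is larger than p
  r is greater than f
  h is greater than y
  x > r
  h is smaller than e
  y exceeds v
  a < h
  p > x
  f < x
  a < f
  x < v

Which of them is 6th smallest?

Piecing the relations together gives one ordering: a < f < r < x < p < v < y < h < e.
Counting 6 from the smallest end gives v.

v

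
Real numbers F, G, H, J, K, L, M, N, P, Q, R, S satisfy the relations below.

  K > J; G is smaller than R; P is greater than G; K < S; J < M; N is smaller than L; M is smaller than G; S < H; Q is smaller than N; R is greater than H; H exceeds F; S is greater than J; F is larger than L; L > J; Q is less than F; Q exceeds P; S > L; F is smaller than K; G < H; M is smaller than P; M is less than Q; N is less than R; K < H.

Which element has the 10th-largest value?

The consecutive relations fix a unique order: J < M < G < P < Q < N < L < F < K < S < H < R.
Counting 10 from the largest end gives G.

G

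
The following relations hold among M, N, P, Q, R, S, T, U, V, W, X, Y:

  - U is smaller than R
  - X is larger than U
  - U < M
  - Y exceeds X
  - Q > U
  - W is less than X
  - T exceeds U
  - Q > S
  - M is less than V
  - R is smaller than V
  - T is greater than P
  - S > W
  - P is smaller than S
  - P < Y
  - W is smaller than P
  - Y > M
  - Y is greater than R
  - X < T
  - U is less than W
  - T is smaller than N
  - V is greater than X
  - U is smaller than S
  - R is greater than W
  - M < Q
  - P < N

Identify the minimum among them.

U

W is not least since U < W; X is not least since U < X; M is not least since U < M; P is not least since W < P; S is not least since U < S; R is not least since W < R; T is not least since U < T; V is not least since X < V; Y is not least since P < Y; N is not least since T < N; Q is not least since U < Q.
Only U has nothing below it, so U is the minimum.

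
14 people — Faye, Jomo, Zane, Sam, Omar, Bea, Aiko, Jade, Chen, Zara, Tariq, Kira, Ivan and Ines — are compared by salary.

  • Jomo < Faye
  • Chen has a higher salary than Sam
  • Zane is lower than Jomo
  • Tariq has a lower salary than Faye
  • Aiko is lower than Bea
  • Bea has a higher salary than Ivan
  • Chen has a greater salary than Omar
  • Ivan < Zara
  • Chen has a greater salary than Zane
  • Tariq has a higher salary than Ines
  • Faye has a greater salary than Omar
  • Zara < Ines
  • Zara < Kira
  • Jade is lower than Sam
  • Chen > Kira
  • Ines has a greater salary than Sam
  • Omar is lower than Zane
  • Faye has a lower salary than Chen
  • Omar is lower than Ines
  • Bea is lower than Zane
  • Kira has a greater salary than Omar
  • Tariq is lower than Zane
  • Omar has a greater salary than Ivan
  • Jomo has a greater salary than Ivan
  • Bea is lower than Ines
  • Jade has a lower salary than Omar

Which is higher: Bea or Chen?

Chen

Bea < Ines < Tariq < Zane < Jomo < Faye < Chen, by transitivity through Ines, Tariq, Zane, Jomo, Faye.
So Bea < Chen; Chen is the higher of the two.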